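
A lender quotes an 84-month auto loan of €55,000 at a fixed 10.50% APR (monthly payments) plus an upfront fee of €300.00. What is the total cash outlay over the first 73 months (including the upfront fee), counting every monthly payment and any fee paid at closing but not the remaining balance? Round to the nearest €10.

At 10.50% the monthly rate is 0.0087500, so the payment is 55,000 × 0.0087500 / (1 − 1.0087500^−84) = €927.34.
Total outlay = 73 × €927.34 + €300.00 = €67,995.82.

€68,000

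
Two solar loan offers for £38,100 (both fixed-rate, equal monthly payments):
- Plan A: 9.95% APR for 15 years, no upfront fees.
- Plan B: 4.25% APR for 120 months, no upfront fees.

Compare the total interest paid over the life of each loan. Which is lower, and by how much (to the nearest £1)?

Plan A: monthly rate = 9.95%/12 = 0.0082917; payment = 38,100 × 0.0082917 / (1 − (1+0.0082917)^−180) = £408.26.
Total interest on Plan A = 180 × £408.26 − £38,100 = £35,386.80.
Plan B: at 4.25% the monthly rate is 0.0035417, so the payment is 38,100 × 0.0035417 / (1 − 1.0035417^−120) = £390.29.
Total interest on Plan B = 120 × £390.29 − £38,100 = £8,734.80.
Plan B is lower by £26,652.00.

Plan B by £26,652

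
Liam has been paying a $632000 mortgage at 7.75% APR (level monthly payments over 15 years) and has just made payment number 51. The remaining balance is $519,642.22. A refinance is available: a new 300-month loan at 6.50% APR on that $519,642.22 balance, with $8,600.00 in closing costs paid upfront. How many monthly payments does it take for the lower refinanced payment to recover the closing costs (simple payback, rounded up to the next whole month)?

Current payment = 632,000 × 7.75%/12 / (1 − (1+0.0064583)^−180) = $5,948.86.
Refinanced payment = 519,642.22 × 0.0054167 / (1 − (1+0.0054167)^−300) = $3,508.66.
Monthly savings = $5,948.86 − $3,508.66 = $2,440.20.
Break-even = $8,600.00 / $2,440.20 = 3.52 → 4 months.

4 months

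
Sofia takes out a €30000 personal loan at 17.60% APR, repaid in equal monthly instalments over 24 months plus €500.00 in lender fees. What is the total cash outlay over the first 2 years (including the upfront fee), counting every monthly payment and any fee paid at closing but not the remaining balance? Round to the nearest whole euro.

At 17.60% the monthly rate is 0.0146667, so the payment is 30,000 × 0.0146667 / (1 − 1.0146667^−24) = €1,491.93.
Total outlay = 24 × €1,491.93 + €500.00 = €36,306.32.

€36,306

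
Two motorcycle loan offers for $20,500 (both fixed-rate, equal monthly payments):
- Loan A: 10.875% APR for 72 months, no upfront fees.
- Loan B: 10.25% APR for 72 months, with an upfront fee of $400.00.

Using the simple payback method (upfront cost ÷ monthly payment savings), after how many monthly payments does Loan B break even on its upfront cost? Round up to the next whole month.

62 months

Loan A: monthly rate = 10.875%/12 = 0.0090625; payment = 20,500 × 0.0090625 / (1 − (1+0.0090625)^−72) = $388.89.
Loan B: at 10.25% the monthly rate is 0.0085417, so the payment is 20,500 × 0.0085417 / (1 − 1.0085417^−72) = $382.37.
Monthly savings = $388.89 − $382.37 = $6.52.
Break-even = $400.00 / $6.52 = 61.35 → 62 months.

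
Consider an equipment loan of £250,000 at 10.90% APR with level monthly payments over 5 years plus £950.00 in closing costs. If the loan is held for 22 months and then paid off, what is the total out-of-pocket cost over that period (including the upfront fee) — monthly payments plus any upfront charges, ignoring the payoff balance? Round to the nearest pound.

Monthly rate = 10.9%/12 = 0.0090833; payment = 250,000 × 0.0090833 / (1 − (1+0.0090833)^−60) = £5,423.15.
Total outlay = 22 × £5,423.15 + £950.00 = £120,259.30.

£120,259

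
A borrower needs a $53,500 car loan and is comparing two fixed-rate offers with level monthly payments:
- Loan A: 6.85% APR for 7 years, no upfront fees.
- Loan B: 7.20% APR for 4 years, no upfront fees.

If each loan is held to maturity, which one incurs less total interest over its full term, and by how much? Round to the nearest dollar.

Loan A: monthly rate = 6.85%/12 = 0.0057083; payment = 53,500 × 0.0057083 / (1 − (1+0.0057083)^−84) = $803.54.
Total interest on Loan A = 84 × $803.54 − $53,500 = $13,997.36.
Loan B: at 7.20% the monthly rate is 0.0060000, so the payment is 53,500 × 0.0060000 / (1 − 1.0060000^−48) = $1,286.09.
Total interest on Loan B = 48 × $1,286.09 − $53,500 = $8,232.32.
Loan B is lower by $5,765.04.

Loan B by $5,765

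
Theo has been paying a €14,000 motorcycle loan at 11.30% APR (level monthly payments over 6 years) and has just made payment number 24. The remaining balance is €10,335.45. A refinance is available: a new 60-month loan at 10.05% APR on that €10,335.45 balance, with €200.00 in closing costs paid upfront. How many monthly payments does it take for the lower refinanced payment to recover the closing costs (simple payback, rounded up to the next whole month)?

5 months

Current payment = 14,000 × 11.3%/12 / (1 − (1+0.0094167)^−72) = €268.63.
Refinanced payment = 10,335.45 × 0.0083750 / (1 − (1+0.0083750)^−60) = €219.85.
Monthly savings = €268.63 − €219.85 = €48.78.
Break-even = €200.00 / €48.78 = 4.10 → 5 months.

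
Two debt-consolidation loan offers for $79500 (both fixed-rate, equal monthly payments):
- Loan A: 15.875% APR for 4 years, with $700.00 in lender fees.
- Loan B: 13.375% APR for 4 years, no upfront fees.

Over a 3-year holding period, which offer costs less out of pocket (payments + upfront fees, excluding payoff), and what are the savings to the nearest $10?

Loan B by $4,310

Loan A: at 15.875% the monthly rate is 0.0132292, so the payment is 79,500 × 0.0132292 / (1 − 1.0132292^−48) = $2,247.97.
Loan B: monthly rate = 13.375%/12 = 0.0111458; payment = 79,500 × 0.0111458 / (1 − (1+0.0111458)^−48) = $2,147.61.
Over 36 months: Loan A costs 36 × $2,247.97 + $700.00 = $81,626.92; Loan B costs 36 × $2,147.61 = $77,313.96.
Loan B is cheaper by $81,626.92 − $77,313.96 = $4,312.96.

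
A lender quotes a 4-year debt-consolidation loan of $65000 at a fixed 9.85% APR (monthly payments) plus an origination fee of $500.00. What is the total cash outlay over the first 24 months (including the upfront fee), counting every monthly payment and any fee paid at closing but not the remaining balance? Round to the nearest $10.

At 9.85% the monthly rate is 0.0082083, so the payment is 65,000 × 0.0082083 / (1 − 1.0082083^−48) = $1,643.89.
Total outlay = 24 × $1,643.89 + $500.00 = $39,953.36.

$39,950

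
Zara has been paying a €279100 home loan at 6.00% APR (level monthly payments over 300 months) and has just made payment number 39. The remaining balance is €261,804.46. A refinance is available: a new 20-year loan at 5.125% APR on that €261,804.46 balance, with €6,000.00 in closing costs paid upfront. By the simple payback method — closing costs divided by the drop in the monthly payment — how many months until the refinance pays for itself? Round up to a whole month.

115 months

Current payment = 279,100 × 6%/12 / (1 − (1+0.0050000)^−300) = €1,798.25.
Refinanced payment = 261,804.46 × 0.0042708 / (1 − (1+0.0042708)^−240) = €1,745.92.
Monthly savings = €1,798.25 − €1,745.92 = €52.33.
Break-even = €6,000.00 / €52.33 = 114.66 → 115 months.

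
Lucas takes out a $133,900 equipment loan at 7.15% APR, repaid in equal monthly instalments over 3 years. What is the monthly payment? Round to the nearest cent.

Monthly rate = 7.15%/12 = 0.0059583; payment = 133,900 × 0.0059583 / (1 − (1+0.0059583)^−36) = $4,143.63.

$4,143.63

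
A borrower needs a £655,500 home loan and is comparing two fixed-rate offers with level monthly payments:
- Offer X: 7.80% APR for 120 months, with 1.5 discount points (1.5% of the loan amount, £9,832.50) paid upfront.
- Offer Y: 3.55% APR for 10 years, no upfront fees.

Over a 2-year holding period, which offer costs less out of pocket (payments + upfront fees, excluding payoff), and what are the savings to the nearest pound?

Offer X: monthly rate = 7.8%/12 = 0.0065000; payment = 655,500 × 0.0065000 / (1 − (1+0.0065000)^−120) = £7,883.92.
Offer Y: monthly rate = 3.55%/12 = 0.0029583; payment = 655,500 × 0.0029583 / (1 − (1+0.0029583)^−120) = £6,497.33.
Over 24 months: Offer X costs 24 × £7,883.92 + £9,832.50 = £199,046.58; Offer Y costs 24 × £6,497.33 = £155,935.92.
Offer Y is cheaper by £199,046.58 − £155,935.92 = £43,110.66.

Offer Y by £43,111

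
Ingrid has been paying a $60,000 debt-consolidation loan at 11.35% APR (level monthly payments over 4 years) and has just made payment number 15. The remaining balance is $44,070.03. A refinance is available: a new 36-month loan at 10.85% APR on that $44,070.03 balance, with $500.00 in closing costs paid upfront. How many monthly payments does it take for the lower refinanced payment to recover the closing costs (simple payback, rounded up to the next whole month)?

Current payment = 60,000 × 11.35%/12 / (1 − (1+0.0094583)^−48) = $1,560.95.
Refinanced payment = 44,070.03 × 0.0090417 / (1 − (1+0.0090417)^−36) = $1,439.67.
Monthly savings = $1,560.95 − $1,439.67 = $121.28.
Break-even = $500.00 / $121.28 = 4.12 → 5 months.

5 months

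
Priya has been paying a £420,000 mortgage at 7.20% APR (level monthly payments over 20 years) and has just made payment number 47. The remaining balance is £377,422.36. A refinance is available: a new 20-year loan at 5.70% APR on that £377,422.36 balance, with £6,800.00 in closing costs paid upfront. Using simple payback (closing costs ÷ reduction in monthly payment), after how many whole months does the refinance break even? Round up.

Current payment = 420,000 × 7.2%/12 / (1 − (1+0.0060000)^−240) = £3,306.87.
Refinanced payment = 377,422.36 × 0.0047500 / (1 − (1+0.0047500)^−240) = £2,639.06.
Monthly savings = £3,306.87 − £2,639.06 = £667.81.
Break-even = £6,800.00 / £667.81 = 10.18 → 11 months.

11 months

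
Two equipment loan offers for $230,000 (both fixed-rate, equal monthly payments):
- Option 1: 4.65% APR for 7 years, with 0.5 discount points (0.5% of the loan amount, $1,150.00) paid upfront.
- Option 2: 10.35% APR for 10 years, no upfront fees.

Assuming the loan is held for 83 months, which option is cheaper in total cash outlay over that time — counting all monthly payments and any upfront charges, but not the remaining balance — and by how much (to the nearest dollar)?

Option 1: monthly rate = 4.65%/12 = 0.0038750; payment = 230,000 × 0.0038750 / (1 − (1+0.0038750)^−84) = $3,213.11.
Option 2: monthly rate = 10.35%/12 = 0.0086250; payment = 230,000 × 0.0086250 / (1 − (1+0.0086250)^−120) = $3,084.22.
Over 83 months: Option 1 costs 83 × $3,213.11 + $1,150.00 = $267,838.13; Option 2 costs 83 × $3,084.22 = $255,990.26.
Option 2 is cheaper by $267,838.13 − $255,990.26 = $11,847.87.

Option 2 by $11,848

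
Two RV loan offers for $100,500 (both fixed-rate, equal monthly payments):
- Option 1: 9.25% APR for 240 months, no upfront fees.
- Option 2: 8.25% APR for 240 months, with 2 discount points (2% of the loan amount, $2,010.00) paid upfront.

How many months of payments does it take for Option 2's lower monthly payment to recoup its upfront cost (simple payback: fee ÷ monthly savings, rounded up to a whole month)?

32 months

Option 1: at 9.25% the monthly rate is 0.0077083, so the payment is 100,500 × 0.0077083 / (1 − 1.0077083^−240) = $920.45.
Option 2: at 8.25% the monthly rate is 0.0068750, so the payment is 100,500 × 0.0068750 / (1 − 1.0068750^−240) = $856.33.
Monthly savings = $920.45 − $856.33 = $64.12.
Break-even = $2,010.00 / $64.12 = 31.35 → 32 months.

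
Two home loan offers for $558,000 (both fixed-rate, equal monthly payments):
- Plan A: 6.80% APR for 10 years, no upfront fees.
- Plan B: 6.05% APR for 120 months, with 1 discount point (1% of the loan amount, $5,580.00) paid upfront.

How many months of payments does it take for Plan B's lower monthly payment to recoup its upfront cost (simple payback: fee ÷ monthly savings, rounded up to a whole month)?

27 months

Plan A: at 6.80% the monthly rate is 0.0056667, so the payment is 558,000 × 0.0056667 / (1 − 1.0056667^−120) = $6,421.48.
Plan B: at 6.05% the monthly rate is 0.0050417, so the payment is 558,000 × 0.0050417 / (1 − 1.0050417^−120) = $6,208.96.
Monthly savings = $6,421.48 − $6,208.96 = $212.52.
Break-even = $5,580.00 / $212.52 = 26.26 → 27 months.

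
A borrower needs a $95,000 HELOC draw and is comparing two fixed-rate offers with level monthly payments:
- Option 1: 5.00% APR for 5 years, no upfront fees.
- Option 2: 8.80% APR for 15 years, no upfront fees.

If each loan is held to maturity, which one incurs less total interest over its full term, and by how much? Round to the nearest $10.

Option 1: monthly rate = 5%/12 = 0.0041667; payment = 95,000 × 0.0041667 / (1 − (1+0.0041667)^−60) = $1,792.77.
Total interest on Option 1 = 60 × $1,792.77 − $95,000 = $12,566.20.
Option 2: at 8.80% the monthly rate is 0.0073333, so the payment is 95,000 × 0.0073333 / (1 − 1.0073333^−180) = $952.28.
Total interest on Option 2 = 180 × $952.28 − $95,000 = $76,410.40.
Option 1 is lower by $63,844.20.

Option 1 by $63,840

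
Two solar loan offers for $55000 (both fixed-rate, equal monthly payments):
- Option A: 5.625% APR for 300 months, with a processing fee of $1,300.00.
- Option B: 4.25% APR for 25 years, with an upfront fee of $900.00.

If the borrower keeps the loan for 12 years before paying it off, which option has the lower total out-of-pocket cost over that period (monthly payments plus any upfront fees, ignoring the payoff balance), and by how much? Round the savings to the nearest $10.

Option A: monthly rate = 5.625%/12 = 0.0046875; payment = 55,000 × 0.0046875 / (1 − (1+0.0046875)^−300) = $341.87.
Option B: monthly rate = 4.25%/12 = 0.0035417; payment = 55,000 × 0.0035417 / (1 − (1+0.0035417)^−300) = $297.96.
Over 144 months: Option A costs 144 × $341.87 + $1,300.00 = $50,529.28; Option B costs 144 × $297.96 + $900.00 = $43,806.24.
Option B is cheaper by $50,529.28 − $43,806.24 = $6,723.04.

Option B by $6,720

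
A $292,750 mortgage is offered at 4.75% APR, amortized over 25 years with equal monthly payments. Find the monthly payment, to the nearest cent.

$1,669.02

Monthly rate = 4.75%/12 = 0.0039583; payment = 292,750 × 0.0039583 / (1 − (1+0.0039583)^−300) = $1,669.02.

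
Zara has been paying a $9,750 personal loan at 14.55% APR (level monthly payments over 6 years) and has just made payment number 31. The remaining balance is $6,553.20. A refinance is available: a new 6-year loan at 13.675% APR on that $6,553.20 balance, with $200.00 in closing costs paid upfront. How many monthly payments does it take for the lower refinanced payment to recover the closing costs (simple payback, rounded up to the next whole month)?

Current payment = 9,750 × 14.55%/12 / (1 − (1+0.0121250)^−72) = $203.79.
Refinanced payment = 6,553.20 × 0.0113958 / (1 − (1+0.0113958)^−72) = $133.90.
Monthly savings = $203.79 − $133.90 = $69.89.
Break-even = $200.00 / $69.89 = 2.86 → 3 months.

3 months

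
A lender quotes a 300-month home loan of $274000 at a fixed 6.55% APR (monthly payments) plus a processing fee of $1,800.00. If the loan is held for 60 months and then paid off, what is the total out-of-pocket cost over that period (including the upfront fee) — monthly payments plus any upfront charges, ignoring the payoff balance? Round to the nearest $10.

Monthly rate = 6.55%/12 = 0.0054583; payment = 274,000 × 0.0054583 / (1 − (1+0.0054583)^−300) = $1,858.64.
Total outlay = 60 × $1,858.64 + $1,800.00 = $113,318.40.

$113,320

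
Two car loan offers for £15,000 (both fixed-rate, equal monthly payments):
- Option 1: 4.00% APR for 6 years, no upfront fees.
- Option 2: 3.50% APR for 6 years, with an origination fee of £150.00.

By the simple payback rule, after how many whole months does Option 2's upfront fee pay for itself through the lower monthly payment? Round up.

45 months

Option 1: monthly rate = 4%/12 = 0.0033333; payment = 15,000 × 0.0033333 / (1 − (1+0.0033333)^−72) = £234.68.
Option 2: at 3.50% the monthly rate is 0.0029167, so the payment is 15,000 × 0.0029167 / (1 − 1.0029167^−72) = £231.28.
Monthly savings = £234.68 − £231.28 = £3.40.
Break-even = £150.00 / £3.40 = 44.12 → 45 months.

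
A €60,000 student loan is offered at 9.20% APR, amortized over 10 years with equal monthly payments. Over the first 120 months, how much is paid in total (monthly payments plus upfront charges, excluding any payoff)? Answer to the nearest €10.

At 9.20% the monthly rate is 0.0076667, so the payment is 60,000 × 0.0076667 / (1 − 1.0076667^−120) = €766.56.
Total outlay = 120 × €766.56 = €91,987.20.

€91,990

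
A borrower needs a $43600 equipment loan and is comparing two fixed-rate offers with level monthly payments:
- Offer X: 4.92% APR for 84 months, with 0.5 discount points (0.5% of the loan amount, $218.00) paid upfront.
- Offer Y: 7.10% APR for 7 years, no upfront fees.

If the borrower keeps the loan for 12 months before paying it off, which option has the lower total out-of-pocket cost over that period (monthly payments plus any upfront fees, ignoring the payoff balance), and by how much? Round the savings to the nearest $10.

Offer X: monthly rate = 4.92%/12 = 0.0041000; payment = 43,600 × 0.0041000 / (1 − (1+0.0041000)^−84) = $614.60.
Offer Y: monthly rate = 7.1%/12 = 0.0059167; payment = 43,600 × 0.0059167 / (1 − (1+0.0059167)^−84) = $660.17.
Over 12 months: Offer X costs 12 × $614.60 + $218.00 = $7,593.20; Offer Y costs 12 × $660.17 = $7,922.04.
Offer X is cheaper by $7,922.04 − $7,593.20 = $328.84.

Offer X by $330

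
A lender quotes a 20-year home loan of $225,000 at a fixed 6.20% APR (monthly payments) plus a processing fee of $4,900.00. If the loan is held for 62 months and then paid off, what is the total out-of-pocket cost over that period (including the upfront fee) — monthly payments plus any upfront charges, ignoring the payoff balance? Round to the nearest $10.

Monthly rate = 6.2%/12 = 0.0051667; payment = 225,000 × 0.0051667 / (1 − (1+0.0051667)^−240) = $1,638.04.
Total outlay = 62 × $1,638.04 + $4,900.00 = $106,458.48.

$106,460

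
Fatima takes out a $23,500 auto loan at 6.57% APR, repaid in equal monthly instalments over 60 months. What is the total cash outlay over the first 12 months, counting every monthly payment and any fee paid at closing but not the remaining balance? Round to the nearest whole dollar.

At 6.57% the monthly rate is 0.0054750, so the payment is 23,500 × 0.0054750 / (1 − 1.0054750^−60) = $460.58.
Total outlay = 12 × $460.58 = $5,526.96.

$5,527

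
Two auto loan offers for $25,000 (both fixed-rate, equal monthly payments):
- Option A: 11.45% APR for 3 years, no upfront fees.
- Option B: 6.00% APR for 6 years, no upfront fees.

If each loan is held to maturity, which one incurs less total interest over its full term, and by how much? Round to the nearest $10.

Option A: at 11.45% the monthly rate is 0.0095417, so the payment is 25,000 × 0.0095417 / (1 − 1.0095417^−36) = $823.81.
Total interest on Option A = 36 × $823.81 − $25,000 = $4,657.16.
Option B: at 6.00% the monthly rate is 0.0050000, so the payment is 25,000 × 0.0050000 / (1 − 1.0050000^−72) = $414.32.
Total interest on Option B = 72 × $414.32 − $25,000 = $4,831.04.
Option A is lower by $173.88.

Option A by $170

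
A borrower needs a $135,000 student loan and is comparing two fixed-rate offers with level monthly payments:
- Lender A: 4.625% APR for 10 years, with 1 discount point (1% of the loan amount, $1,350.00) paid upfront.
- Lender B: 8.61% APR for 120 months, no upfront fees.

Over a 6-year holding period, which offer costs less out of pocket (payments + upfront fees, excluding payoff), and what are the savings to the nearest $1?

Lender A by $18,413

Lender A: monthly rate = 4.625%/12 = 0.0038542; payment = 135,000 × 0.0038542 / (1 − (1+0.0038542)^−120) = $1,407.27.
Lender B: at 8.61% the monthly rate is 0.0071750, so the payment is 135,000 × 0.0071750 / (1 − 1.0071750^−120) = $1,681.76.
Over 72 months: Lender A costs 72 × $1,407.27 + $1,350.00 = $102,673.44; Lender B costs 72 × $1,681.76 = $121,086.72.
Lender A is cheaper by $121,086.72 − $102,673.44 = $18,413.28.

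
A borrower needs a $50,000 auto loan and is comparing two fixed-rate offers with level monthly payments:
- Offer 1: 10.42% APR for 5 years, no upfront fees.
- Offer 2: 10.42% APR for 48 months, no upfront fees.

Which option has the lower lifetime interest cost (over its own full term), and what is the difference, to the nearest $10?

Offer 1: at 10.42% the monthly rate is 0.0086833, so the payment is 50,000 × 0.0086833 / (1 − 1.0086833^−60) = $1,072.71.
Total interest on Offer 1 = 60 × $1,072.71 − $50,000 = $14,362.60.
Offer 2: at 10.42% the monthly rate is 0.0086833, so the payment is 50,000 × 0.0086833 / (1 − 1.0086833^−48) = $1,278.24.
Total interest on Offer 2 = 48 × $1,278.24 − $50,000 = $11,355.52.
Offer 2 is lower by $3,007.08.

Offer 2 by $3,010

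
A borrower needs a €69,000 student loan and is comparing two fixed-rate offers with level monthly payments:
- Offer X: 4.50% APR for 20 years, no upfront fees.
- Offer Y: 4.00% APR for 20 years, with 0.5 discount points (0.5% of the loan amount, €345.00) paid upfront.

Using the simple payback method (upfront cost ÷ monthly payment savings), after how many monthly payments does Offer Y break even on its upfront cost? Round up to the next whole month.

Offer X: at 4.50% the monthly rate is 0.0037500, so the payment is 69,000 × 0.0037500 / (1 − 1.0037500^−240) = €436.53.
Offer Y: monthly rate = 4%/12 = 0.0033333; payment = 69,000 × 0.0033333 / (1 − (1+0.0033333)^−240) = €418.13.
Monthly savings = €436.53 − €418.13 = €18.40.
Break-even = €345.00 / €18.40 = 18.75 → 19 months.

19 months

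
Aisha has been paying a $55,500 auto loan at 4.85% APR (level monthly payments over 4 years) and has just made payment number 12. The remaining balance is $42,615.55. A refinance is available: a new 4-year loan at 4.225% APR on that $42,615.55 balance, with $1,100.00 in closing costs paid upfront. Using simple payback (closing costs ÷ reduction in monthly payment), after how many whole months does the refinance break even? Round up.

Current payment = 55,500 × 4.85%/12 / (1 − (1+0.0040417)^−48) = $1,274.36.
Refinanced payment = 42,615.55 × 0.0035208 / (1 − (1+0.0035208)^−48) = $966.52.
Monthly savings = $1,274.36 − $966.52 = $307.84.
Break-even = $1,100.00 / $307.84 = 3.57 → 4 months.

4 months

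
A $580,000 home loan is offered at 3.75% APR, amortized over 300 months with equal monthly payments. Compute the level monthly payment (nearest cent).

$2,981.96

Monthly rate = 3.75%/12 = 0.0031250; payment = 580,000 × 0.0031250 / (1 − (1+0.0031250)^−300) = $2,981.96.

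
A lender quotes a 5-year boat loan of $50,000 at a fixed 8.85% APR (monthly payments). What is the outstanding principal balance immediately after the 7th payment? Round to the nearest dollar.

$45,237

With monthly rate i = 8.85%/12 = 0.0073750, the balance after k of n payments is P · [(1+i)^n − (1+i)^k] / [(1+i)^n − 1].
(1+0.0073750)^60 = 1.55406839 and (1+0.0073750)^7 = 1.05278135, so the balance is 50,000 × (1.55406839 − 1.05278135) / (1.55406839 − 1) = $45,236.93.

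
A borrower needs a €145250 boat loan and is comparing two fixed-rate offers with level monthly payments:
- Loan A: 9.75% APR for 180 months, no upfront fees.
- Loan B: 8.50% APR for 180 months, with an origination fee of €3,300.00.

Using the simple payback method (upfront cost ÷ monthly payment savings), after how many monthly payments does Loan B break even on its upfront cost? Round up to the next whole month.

Loan A: at 9.75% the monthly rate is 0.0081250, so the payment is 145,250 × 0.0081250 / (1 − 1.0081250^−180) = €1,538.72.
Loan B: at 8.50% the monthly rate is 0.0070833, so the payment is 145,250 × 0.0070833 / (1 − 1.0070833^−180) = €1,430.33.
Monthly savings = €1,538.72 − €1,430.33 = €108.39.
Break-even = €3,300.00 / €108.39 = 30.45 → 31 months.

31 months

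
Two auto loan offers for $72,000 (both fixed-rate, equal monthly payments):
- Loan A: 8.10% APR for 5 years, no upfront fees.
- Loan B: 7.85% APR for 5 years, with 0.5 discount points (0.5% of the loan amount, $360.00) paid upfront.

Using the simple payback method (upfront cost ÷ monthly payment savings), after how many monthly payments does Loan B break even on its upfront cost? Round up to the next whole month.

Loan A: monthly rate = 8.1%/12 = 0.0067500; payment = 72,000 × 0.0067500 / (1 − (1+0.0067500)^−60) = $1,463.35.
Loan B: at 7.85% the monthly rate is 0.0065417, so the payment is 72,000 × 0.0065417 / (1 − 1.0065417^−60) = $1,454.74.
Monthly savings = $1,463.35 − $1,454.74 = $8.61.
Break-even = $360.00 / $8.61 = 41.81 → 42 months.

42 months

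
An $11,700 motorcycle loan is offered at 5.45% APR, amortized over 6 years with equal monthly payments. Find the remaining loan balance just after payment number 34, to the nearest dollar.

$6,648

With monthly rate i = 5.45%/12 = 0.0045417, the balance after k of n payments is P · [(1+i)^n − (1+i)^k] / [(1+i)^n − 1].
(1+0.0045417)^72 = 1.38577518 and (1+0.0045417)^34 = 1.16656913, so the balance is 11,700 × (1.38577518 − 1.16656913) / (1.38577518 − 1) = $6,648.20.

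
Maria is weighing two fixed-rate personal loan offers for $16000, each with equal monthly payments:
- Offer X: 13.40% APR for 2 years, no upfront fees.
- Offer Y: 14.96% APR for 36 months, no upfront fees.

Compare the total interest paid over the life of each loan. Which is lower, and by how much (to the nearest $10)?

Offer X by $1,630

Offer X: at 13.40% the monthly rate is 0.0111667, so the payment is 16,000 × 0.0111667 / (1 − 1.0111667^−24) = $763.68.
Total interest on Offer X = 24 × $763.68 − $16,000 = $2,328.32.
Offer Y: monthly rate = 14.96%/12 = 0.0124667; payment = 16,000 × 0.0124667 / (1 − (1+0.0124667)^−36) = $554.33.
Total interest on Offer Y = 36 × $554.33 − $16,000 = $3,955.88.
Offer X is lower by $1,627.56.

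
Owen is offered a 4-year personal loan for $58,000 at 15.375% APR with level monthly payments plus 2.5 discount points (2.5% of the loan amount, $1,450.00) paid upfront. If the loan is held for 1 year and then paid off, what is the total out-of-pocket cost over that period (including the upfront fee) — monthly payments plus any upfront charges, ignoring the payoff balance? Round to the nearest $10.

$20,950

At 15.375% the monthly rate is 0.0128125, so the payment is 58,000 × 0.0128125 / (1 − 1.0128125^−48) = $1,625.23.
Total outlay = 12 × $1,625.23 + $1,450.00 = $20,952.76.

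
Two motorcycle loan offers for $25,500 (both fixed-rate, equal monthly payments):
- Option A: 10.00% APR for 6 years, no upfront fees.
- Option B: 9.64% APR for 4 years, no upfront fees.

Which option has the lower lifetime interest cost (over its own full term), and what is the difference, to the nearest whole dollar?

Option A: monthly rate = 10%/12 = 0.0083333; payment = 25,500 × 0.0083333 / (1 − (1+0.0083333)^−72) = $472.41.
Total interest on Option A = 72 × $472.41 − $25,500 = $8,513.52.
Option B: monthly rate = 9.64%/12 = 0.0080333; payment = 25,500 × 0.0080333 / (1 − (1+0.0080333)^−48) = $642.35.
Total interest on Option B = 48 × $642.35 − $25,500 = $5,332.80.
Option B is lower by $3,180.72.

Option B by $3,181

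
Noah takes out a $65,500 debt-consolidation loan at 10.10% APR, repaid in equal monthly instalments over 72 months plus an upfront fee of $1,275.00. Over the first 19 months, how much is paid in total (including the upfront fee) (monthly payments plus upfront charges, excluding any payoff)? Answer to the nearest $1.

At 10.10% the monthly rate is 0.0084167, so the payment is 65,500 × 0.0084167 / (1 − 1.0084167^−72) = $1,216.75.
Total outlay = 19 × $1,216.75 + $1,275.00 = $24,393.25.

$24,393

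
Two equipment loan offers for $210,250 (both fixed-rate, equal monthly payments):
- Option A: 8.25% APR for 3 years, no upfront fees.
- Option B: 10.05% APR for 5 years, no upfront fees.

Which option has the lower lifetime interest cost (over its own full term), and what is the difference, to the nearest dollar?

Option A: at 8.25% the monthly rate is 0.0068750, so the payment is 210,250 × 0.0068750 / (1 − 1.0068750^−36) = $6,612.75.
Total interest on Option A = 36 × $6,612.75 − $210,250 = $27,809.00.
Option B: monthly rate = 10.05%/12 = 0.0083750; payment = 210,250 × 0.0083750 / (1 − (1+0.0083750)^−60) = $4,472.37.
Total interest on Option B = 60 × $4,472.37 − $210,250 = $58,092.20.
Option A is lower by $30,283.20.

Option A by $30,283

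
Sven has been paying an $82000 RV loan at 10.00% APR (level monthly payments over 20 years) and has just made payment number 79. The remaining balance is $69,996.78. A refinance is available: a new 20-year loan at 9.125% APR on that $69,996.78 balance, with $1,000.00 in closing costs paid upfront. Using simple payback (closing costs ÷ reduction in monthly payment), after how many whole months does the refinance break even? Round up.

7 months

Current payment = 82,000 × 10%/12 / (1 − (1+0.0083333)^−240) = $791.32.
Refinanced payment = 69,996.78 × 0.0076042 / (1 − (1+0.0076042)^−240) = $635.42.
Monthly savings = $791.32 − $635.42 = $155.90.
Break-even = $1,000.00 / $155.90 = 6.41 → 7 months.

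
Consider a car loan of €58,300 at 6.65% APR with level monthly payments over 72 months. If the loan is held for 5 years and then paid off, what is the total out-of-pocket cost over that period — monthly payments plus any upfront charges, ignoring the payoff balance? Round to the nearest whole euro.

€59,051

Monthly rate = 6.65%/12 = 0.0055417; payment = 58,300 × 0.0055417 / (1 − (1+0.0055417)^−72) = €984.19.
Total outlay = 60 × €984.19 = €59,051.40.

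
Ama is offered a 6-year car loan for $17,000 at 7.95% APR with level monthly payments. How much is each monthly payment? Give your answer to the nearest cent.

At 7.95% the monthly rate is 0.0066250, so the payment is 17,000 × 0.0066250 / (1 − 1.0066250^−72) = $297.65.

$297.65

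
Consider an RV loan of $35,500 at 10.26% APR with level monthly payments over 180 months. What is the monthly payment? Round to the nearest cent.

Monthly rate = 10.26%/12 = 0.0085500; payment = 35,500 × 0.0085500 / (1 − (1+0.0085500)^−180) = $387.15.

$387.15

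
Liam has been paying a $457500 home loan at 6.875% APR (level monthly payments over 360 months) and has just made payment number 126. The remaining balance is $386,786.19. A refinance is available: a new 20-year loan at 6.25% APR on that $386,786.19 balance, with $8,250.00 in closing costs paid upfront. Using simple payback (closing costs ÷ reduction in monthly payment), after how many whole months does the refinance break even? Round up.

47 months

Current payment = 457,500 × 6.875%/12 / (1 − (1+0.0057292)^−360) = $3,005.45.
Refinanced payment = 386,786.19 × 0.0052083 / (1 − (1+0.0052083)^−240) = $2,827.13.
Monthly savings = $3,005.45 − $2,827.13 = $178.32.
Break-even = $8,250.00 / $178.32 = 46.27 → 47 months.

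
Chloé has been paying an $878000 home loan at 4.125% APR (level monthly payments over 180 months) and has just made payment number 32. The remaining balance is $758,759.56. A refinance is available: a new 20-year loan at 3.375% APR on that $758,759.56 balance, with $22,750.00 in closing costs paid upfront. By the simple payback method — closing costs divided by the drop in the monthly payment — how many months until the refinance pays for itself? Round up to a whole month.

Current payment = 878,000 × 4.125%/12 / (1 − (1+0.0034375)^−180) = $6,549.60.
Refinanced payment = 758,759.56 × 0.0028125 / (1 − (1+0.0028125)^−240) = $4,351.92.
Monthly savings = $6,549.60 − $4,351.92 = $2,197.68.
Break-even = $22,750.00 / $2,197.68 = 10.35 → 11 months.

11 months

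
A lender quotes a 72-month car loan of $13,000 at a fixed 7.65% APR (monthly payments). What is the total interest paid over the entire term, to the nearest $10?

At 7.65% the monthly rate is 0.0063750, so the payment is 13,000 × 0.0063750 / (1 − 1.0063750^−72) = $225.72.
Total paid = 72 × $225.72 = $16,251.84; interest = $16,251.84 − $13,000 = $3,251.84.

$3,250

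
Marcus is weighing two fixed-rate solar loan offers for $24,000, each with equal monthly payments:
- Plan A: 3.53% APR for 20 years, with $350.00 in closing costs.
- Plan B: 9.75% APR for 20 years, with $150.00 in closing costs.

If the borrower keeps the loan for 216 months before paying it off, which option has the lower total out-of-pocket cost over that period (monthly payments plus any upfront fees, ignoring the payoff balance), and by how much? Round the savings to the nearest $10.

Plan A: at 3.53% the monthly rate is 0.0029417, so the payment is 24,000 × 0.0029417 / (1 − 1.0029417^−240) = $139.56.
Plan B: monthly rate = 9.75%/12 = 0.0081250; payment = 24,000 × 0.0081250 / (1 − (1+0.0081250)^−240) = $227.64.
Over 216 months: Plan A costs 216 × $139.56 + $350.00 = $30,494.96; Plan B costs 216 × $227.64 + $150.00 = $49,320.24.
Plan A is cheaper by $49,320.24 − $30,494.96 = $18,825.28.

Plan A by $18,830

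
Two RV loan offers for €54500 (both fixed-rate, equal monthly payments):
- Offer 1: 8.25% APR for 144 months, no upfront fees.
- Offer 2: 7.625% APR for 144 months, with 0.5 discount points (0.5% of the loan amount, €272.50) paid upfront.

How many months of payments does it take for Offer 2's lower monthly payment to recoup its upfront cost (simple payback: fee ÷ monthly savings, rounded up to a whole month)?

15 months

Offer 1: at 8.25% the monthly rate is 0.0068750, so the payment is 54,500 × 0.0068750 / (1 − 1.0068750^−144) = €597.43.
Offer 2: at 7.625% the monthly rate is 0.0063542, so the payment is 54,500 × 0.0063542 / (1 − 1.0063542^−144) = €578.79.
Monthly savings = €597.43 − €578.79 = €18.64.
Break-even = €272.50 / €18.64 = 14.62 → 15 months.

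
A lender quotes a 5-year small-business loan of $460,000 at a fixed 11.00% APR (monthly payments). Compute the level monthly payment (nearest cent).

At 11.00% the monthly rate is 0.0091667, so the payment is 460,000 × 0.0091667 / (1 − 1.0091667^−60) = $10,001.51.

$10,001.51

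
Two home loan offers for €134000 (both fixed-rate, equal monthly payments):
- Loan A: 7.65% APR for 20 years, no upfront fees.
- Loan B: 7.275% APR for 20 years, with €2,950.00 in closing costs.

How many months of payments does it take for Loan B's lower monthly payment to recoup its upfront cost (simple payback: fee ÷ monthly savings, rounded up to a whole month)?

Loan A: monthly rate = 7.65%/12 = 0.0063750; payment = 134,000 × 0.0063750 / (1 − (1+0.0063750)^−240) = €1,091.82.
Loan B: at 7.275% the monthly rate is 0.0060625, so the payment is 134,000 × 0.0060625 / (1 − 1.0060625^−240) = €1,061.13.
Monthly savings = €1,091.82 − €1,061.13 = €30.69.
Break-even = €2,950.00 / €30.69 = 96.12 → 97 months.

97 months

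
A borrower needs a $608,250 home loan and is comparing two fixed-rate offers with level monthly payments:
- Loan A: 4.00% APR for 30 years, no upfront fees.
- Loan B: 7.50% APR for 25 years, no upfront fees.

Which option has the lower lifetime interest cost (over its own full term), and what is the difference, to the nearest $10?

Loan A by $303,080

Loan A: at 4.00% the monthly rate is 0.0033333, so the payment is 608,250 × 0.0033333 / (1 − 1.0033333^−360) = $2,903.88.
Total interest on Loan A = 360 × $2,903.88 − $608,250 = $437,146.80.
Loan B: at 7.50% the monthly rate is 0.0062500, so the payment is 608,250 × 0.0062500 / (1 − 1.0062500^−300) = $4,494.91.
Total interest on Loan B = 300 × $4,494.91 − $608,250 = $740,223.00.
Loan A is lower by $303,076.20.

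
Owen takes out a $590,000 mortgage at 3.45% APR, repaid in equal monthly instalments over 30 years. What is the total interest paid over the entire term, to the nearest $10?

At 3.45% the monthly rate is 0.0028750, so the payment is 590,000 × 0.0028750 / (1 − 1.0028750^−360) = $2,632.92.
Total paid = 360 × $2,632.92 = $947,851.20; interest = $947,851.20 − $590,000 = $357,851.20.

$357,850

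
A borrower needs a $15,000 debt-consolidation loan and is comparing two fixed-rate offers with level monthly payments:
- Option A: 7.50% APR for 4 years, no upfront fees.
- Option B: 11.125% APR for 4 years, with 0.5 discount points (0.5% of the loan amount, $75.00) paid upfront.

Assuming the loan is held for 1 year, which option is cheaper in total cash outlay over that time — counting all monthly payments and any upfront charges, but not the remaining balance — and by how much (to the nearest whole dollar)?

Option A: monthly rate = 7.5%/12 = 0.0062500; payment = 15,000 × 0.0062500 / (1 − (1+0.0062500)^−48) = $362.68.
Option B: monthly rate = 11.125%/12 = 0.0092708; payment = 15,000 × 0.0092708 / (1 − (1+0.0092708)^−48) = $388.59.
Over 12 months: Option A costs 12 × $362.68 = $4,352.16; Option B costs 12 × $388.59 + $75.00 = $4,738.08.
Option A is cheaper by $4,738.08 − $4,352.16 = $385.92.

Option A by $386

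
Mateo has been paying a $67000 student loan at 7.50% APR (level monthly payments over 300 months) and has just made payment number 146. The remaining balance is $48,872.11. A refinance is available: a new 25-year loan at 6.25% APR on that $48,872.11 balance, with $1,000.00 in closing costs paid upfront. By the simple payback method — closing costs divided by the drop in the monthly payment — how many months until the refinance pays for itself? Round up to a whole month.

6 months

Current payment = 67,000 × 7.5%/12 / (1 − (1+0.0062500)^−300) = $495.12.
Refinanced payment = 48,872.11 × 0.0052083 / (1 − (1+0.0052083)^−300) = $322.39.
Monthly savings = $495.12 − $322.39 = $172.73.
Break-even = $1,000.00 / $172.73 = 5.79 → 6 months.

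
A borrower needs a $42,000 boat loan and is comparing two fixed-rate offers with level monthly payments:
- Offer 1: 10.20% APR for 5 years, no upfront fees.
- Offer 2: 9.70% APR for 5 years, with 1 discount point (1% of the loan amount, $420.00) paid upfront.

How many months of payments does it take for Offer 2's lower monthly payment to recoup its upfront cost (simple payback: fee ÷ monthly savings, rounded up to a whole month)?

41 months

Offer 1: monthly rate = 10.2%/12 = 0.0085000; payment = 42,000 × 0.0085000 / (1 − (1+0.0085000)^−60) = $896.51.
Offer 2: at 9.70% the monthly rate is 0.0080833, so the payment is 42,000 × 0.0080833 / (1 − 1.0080833^−60) = $886.19.
Monthly savings = $896.51 − $886.19 = $10.32.
Break-even = $420.00 / $10.32 = 40.70 → 41 months.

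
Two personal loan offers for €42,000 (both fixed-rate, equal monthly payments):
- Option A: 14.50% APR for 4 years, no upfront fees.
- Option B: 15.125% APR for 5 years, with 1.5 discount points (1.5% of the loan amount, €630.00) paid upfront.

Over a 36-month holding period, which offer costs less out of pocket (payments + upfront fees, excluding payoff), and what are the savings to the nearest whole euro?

Option A: at 14.50% the monthly rate is 0.0120833, so the payment is 42,000 × 0.0120833 / (1 − 1.0120833^−48) = €1,158.27.
Option B: at 15.125% the monthly rate is 0.0126042, so the payment is 42,000 × 0.0126042 / (1 − 1.0126042^−60) = €1,001.93.
Over 36 months: Option A costs 36 × €1,158.27 = €41,697.72; Option B costs 36 × €1,001.93 + €630.00 = €36,699.48.
Option B is cheaper by €41,697.72 − €36,699.48 = €4,998.24.

Option B by €4,998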